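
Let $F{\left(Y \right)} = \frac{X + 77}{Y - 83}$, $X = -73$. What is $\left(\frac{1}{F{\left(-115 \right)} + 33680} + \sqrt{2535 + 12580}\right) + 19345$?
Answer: $\frac{64502381809}{3334318} + \sqrt{15115} \approx 19468.0$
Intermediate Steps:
$F{\left(Y \right)} = \frac{4}{-83 + Y}$ ($F{\left(Y \right)} = \frac{-73 + 77}{Y - 83} = \frac{4}{-83 + Y}$)
$\left(\frac{1}{F{\left(-115 \right)} + 33680} + \sqrt{2535 + 12580}\right) + 19345 = \left(\frac{1}{\frac{4}{-83 - 115} + 33680} + \sqrt{2535 + 12580}\right) + 19345 = \left(\frac{1}{\frac{4}{-198} + 33680} + \sqrt{15115}\right) + 19345 = \left(\frac{1}{4 \left(- \frac{1}{198}\right) + 33680} + \sqrt{15115}\right) + 19345 = \left(\frac{1}{- \frac{2}{99} + 33680} + \sqrt{15115}\right) + 19345 = \left(\frac{1}{\frac{3334318}{99}} + \sqrt{15115}\right) + 19345 = \left(\frac{99}{3334318} + \sqrt{15115}\right) + 19345 = \frac{64502381809}{3334318} + \sqrt{15115}$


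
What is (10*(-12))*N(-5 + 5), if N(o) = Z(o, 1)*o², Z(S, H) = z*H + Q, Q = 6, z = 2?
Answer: 0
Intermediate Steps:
Z(S, H) = 6 + 2*H (Z(S, H) = 2*H + 6 = 6 + 2*H)
N(o) = 8*o² (N(o) = (6 + 2*1)*o² = (6 + 2)*o² = 8*o²)
(10*(-12))*N(-5 + 5) = (10*(-12))*(8*(-5 + 5)²) = -960*0² = -960*0 = -120*0 = 0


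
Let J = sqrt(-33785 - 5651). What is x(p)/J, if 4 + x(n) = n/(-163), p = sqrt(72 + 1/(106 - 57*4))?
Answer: I*sqrt(9859)*(79544 + sqrt(1071526))/392112148 ≈ 0.020405*I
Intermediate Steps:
p = sqrt(1071526)/122 (p = sqrt(72 + 1/(106 - 228)) = sqrt(72 + 1/(-122)) = sqrt(72 - 1/122) = sqrt(8783/122) = sqrt(1071526)/122 ≈ 8.4848)
J = 2*I*sqrt(9859) (J = sqrt(-39436) = 2*I*sqrt(9859) ≈ 198.58*I)
x(n) = -4 - n/163 (x(n) = -4 + n/(-163) = -4 + n*(-1/163) = -4 - n/163)
x(p)/J = (-4 - sqrt(1071526)/19886)/((2*I*sqrt(9859))) = (-4 - sqrt(1071526)/19886)*(-I*sqrt(9859)/19718) = -I*sqrt(9859)*(-4 - sqrt(1071526)/19886)/19718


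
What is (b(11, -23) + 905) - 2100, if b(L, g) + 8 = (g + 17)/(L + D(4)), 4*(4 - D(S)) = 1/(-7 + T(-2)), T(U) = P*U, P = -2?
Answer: -217815/181 ≈ -1203.4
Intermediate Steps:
T(U) = -2*U
D(S) = 49/12 (D(S) = 4 - 1/(4*(-7 - 2*(-2))) = 4 - 1/(4*(-7 + 4)) = 4 - ¼/(-3) = 4 - ¼*(-⅓) = 4 + 1/12 = 49/12)
b(L, g) = -8 + (17 + g)/(49/12 + L) (b(L, g) = -8 + (g + 17)/(L + 49/12) = -8 + (17 + g)/(49/12 + L))
(b(11, -23) + 905) - 2100 = (4*(-47 - 24*11 + 3*(-23))/(49 + 12*11) + 905) - 2100 = (4*(-47 - 264 - 69)/(49 + 132) + 905) - 2100 = (4*(-380)/181 + 905) - 2100 = (4*(1/181)*(-380) + 905) - 2100 = (-1520/181 + 905) - 2100 = 162285/181 - 2100 = -217815/181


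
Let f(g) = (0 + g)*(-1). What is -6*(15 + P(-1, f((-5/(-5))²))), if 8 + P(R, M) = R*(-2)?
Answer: -54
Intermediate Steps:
f(g) = -g (f(g) = g*(-1) = -g)
P(R, M) = -8 - 2*R (P(R, M) = -8 + R*(-2) = -8 - 2*R)
-6*(15 + P(-1, f((-5/(-5))²))) = -6*(15 + (-8 - 2*(-1))) = -6*(15 + (-8 + 2)) = -6*(15 - 6) = -6*9 = -54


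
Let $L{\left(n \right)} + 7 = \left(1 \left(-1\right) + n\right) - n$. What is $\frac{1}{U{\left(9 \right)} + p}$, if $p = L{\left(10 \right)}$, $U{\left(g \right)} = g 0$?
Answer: $- \frac{1}{8} \approx -0.125$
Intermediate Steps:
$U{\left(g \right)} = 0$
$L{\left(n \right)} = -8$ ($L{\left(n \right)} = -7 + \left(\left(1 \left(-1\right) + n\right) - n\right) = -7 + \left(\left(-1 + n\right) - n\right) = -7 - 1 = -8$)
$p = -8$
$\frac{1}{U{\left(9 \right)} + p} = \frac{1}{0 - 8} = \frac{1}{-8} = - \frac{1}{8}$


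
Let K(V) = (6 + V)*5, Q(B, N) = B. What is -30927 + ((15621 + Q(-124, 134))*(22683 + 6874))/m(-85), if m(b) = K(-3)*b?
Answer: -497476754/1275 ≈ -3.9018e+5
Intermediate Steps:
K(V) = 30 + 5*V
m(b) = 15*b (m(b) = (30 + 5*(-3))*b = (30 - 15)*b = 15*b)
-30927 + ((15621 + Q(-124, 134))*(22683 + 6874))/m(-85) = -30927 + ((15621 - 124)*(22683 + 6874))/((15*(-85))) = -30927 + (15497*29557)/(-1275) = -30927 + 458044829*(-1/1275) = -30927 - 458044829/1275 = -497476754/1275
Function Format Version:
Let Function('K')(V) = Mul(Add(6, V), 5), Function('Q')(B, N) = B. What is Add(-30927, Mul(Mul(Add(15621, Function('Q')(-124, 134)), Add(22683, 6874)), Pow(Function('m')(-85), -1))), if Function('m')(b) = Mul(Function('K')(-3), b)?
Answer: Rational(-497476754, 1275) ≈ -3.9018e+5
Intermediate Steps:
Function('K')(V) = Add(30, Mul(5, V))
Function('m')(b) = Mul(15, b) (Function('m')(b) = Mul(Add(30, Mul(5, -3)), b) = Mul(Add(30, -15), b) = Mul(15, b))
Add(-30927, Mul(Mul(Add(15621, Function('Q')(-124, 134)), Add(22683, 6874)), Pow(Function('m')(-85), -1))) = Add(-30927, Mul(Mul(Add(15621, -124), Add(22683, 6874)), Pow(Mul(15, -85), -1))) = Add(-30927, Mul(Mul(15497, 29557), Pow(-1275, -1))) = Add(-30927, Mul(458044829, Rational(-1, 1275))) = Add(-30927, Rational(-458044829, 1275)) = Rational(-497476754, 1275)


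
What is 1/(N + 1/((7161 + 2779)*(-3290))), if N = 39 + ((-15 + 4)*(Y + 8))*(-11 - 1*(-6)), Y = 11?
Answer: 32702600/35449618399 ≈ 0.00092251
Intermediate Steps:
N = 1084 (N = 39 + ((-15 + 4)*(11 + 8))*(-11 - 1*(-6)) = 39 + (-11*19)*(-11 + 6) = 39 - 209*(-5) = 39 + 1045 = 1084)
1/(N + 1/((7161 + 2779)*(-3290))) = 1/(1084 + 1/((7161 + 2779)*(-3290))) = 1/(1084 - 1/3290/9940) = 1/(1084 + (1/9940)*(-1/3290)) = 1/(1084 - 1/32702600) = 1/(35449618399/32702600) = 32702600/35449618399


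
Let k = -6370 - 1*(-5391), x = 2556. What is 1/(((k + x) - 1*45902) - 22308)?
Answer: -1/66633 ≈ -1.5008e-5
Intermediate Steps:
k = -979 (k = -6370 + 5391 = -979)
1/(((k + x) - 1*45902) - 22308) = 1/(((-979 + 2556) - 1*45902) - 22308) = 1/((1577 - 45902) - 22308) = 1/(-44325 - 22308) = 1/(-66633) = -1/66633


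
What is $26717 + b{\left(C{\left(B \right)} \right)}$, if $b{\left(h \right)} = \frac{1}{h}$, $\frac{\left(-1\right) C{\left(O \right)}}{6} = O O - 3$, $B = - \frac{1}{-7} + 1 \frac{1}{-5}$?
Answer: $\frac{588469867}{22026} \approx 26717.0$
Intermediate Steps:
$B = - \frac{2}{35}$ ($B = \left(-1\right) \left(- \frac{1}{7}\right) + 1 \left(- \frac{1}{5}\right) = \frac{1}{7} - \frac{1}{5} = - \frac{2}{35} \approx -0.057143$)
$C{\left(O \right)} = 18 - 6 O^{2}$ ($C{\left(O \right)} = - 6 \left(O O - 3\right) = - 6 \left(O^{2} - 3\right) = - 6 \left(-3 + O^{2}\right) = 18 - 6 O^{2}$)
$26717 + b{\left(C{\left(B \right)} \right)} = 26717 + \frac{1}{18 - 6 \left(- \frac{2}{35}\right)^{2}} = 26717 + \frac{1}{18 - \frac{24}{1225}} = 26717 + \frac{1}{\frac{22026}{1225}} = 26717 + \frac{1225}{22026} = \frac{588469867}{22026}$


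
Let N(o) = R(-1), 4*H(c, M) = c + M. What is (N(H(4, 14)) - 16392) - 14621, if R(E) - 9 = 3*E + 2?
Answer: -31005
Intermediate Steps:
H(c, M) = M/4 + c/4 (H(c, M) = (c + M)/4 = (M + c)/4 = M/4 + c/4)
R(E) = 11 + 3*E (R(E) = 9 + (3*E + 2) = 9 + (2 + 3*E) = 11 + 3*E)
N(o) = 8 (N(o) = 11 + 3*(-1) = 11 - 3 = 8)
(N(H(4, 14)) - 16392) - 14621 = (8 - 16392) - 14621 = -16384 - 14621 = -31005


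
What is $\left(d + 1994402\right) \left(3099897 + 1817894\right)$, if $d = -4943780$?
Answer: $-14504424583998$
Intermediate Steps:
$\left(d + 1994402\right) \left(3099897 + 1817894\right) = \left(-4943780 + 1994402\right) \left(3099897 + 1817894\right) = \left(-2949378\right) 4917791 = -14504424583998$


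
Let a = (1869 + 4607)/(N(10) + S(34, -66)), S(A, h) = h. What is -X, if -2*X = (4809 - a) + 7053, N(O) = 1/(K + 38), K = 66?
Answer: 41041205/6863 ≈ 5980.1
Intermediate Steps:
N(O) = 1/104 (N(O) = 1/(66 + 38) = 1/104)
a = -673504/6863 (a = (1869 + 4607)/(1/104 - 66) = 6476/(-6863/104) = 6476*(-104/6863) = -673504/6863 ≈ -98.135)
X = -41041205/6863 (X = -((4809 - 1*(-673504/6863)) + 7053)/2 = -((4809 + 673504/6863) + 7053)/2 = -(33677671/6863 + 7053)/2 = -½*82082410/6863 = -41041205/6863 ≈ -5980.1)
-X = -1*(-41041205/6863) = 41041205/6863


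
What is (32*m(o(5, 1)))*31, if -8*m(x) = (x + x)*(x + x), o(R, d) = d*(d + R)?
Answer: -17856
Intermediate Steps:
o(R, d) = d*(R + d)
m(x) = -x²/2 (m(x) = -(x + x)*(x + x)/8 = -2*x*2*x/8 = -x²/2)
(32*m(o(5, 1)))*31 = (32*(-(5 + 1)²/2))*31 = (32*(-(1*6)²/2))*31 = (32*(-½*6²))*31 = (32*(-½*36))*31 = (32*(-18))*31 = -576*31 = -17856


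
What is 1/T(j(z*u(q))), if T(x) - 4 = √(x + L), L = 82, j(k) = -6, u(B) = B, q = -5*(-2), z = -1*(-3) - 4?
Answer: -1/15 + √19/30 ≈ 0.078630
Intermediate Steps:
z = -1 (z = 3 - 4 = -1)
q = 10
T(x) = 4 + √(82 + x) (T(x) = 4 + √(x + 82) = 4 + √(82 + x))
1/T(j(z*u(q))) = 1/(4 + √(82 - 6)) = 1/(4 + √76) = 1/(4 + 2*√19)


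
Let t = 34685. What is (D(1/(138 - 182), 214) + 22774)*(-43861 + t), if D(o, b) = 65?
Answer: -209570664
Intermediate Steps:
(D(1/(138 - 182), 214) + 22774)*(-43861 + t) = (65 + 22774)*(-43861 + 34685) = 22839*(-9176) = -209570664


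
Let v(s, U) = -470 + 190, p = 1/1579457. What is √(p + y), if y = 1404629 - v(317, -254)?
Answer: √3504804586582673198/1579457 ≈ 1185.3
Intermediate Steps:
p = 1/1579457 ≈ 6.3313e-7
v(s, U) = -280
y = 1404909 (y = 1404629 - 1*(-280) = 1404629 + 280 = 1404909)
√(p + y) = √(1/1579457 + 1404909) = √(2218993354414/1579457) = √3504804586582673198/1579457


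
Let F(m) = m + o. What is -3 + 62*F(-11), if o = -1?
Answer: -747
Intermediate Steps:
F(m) = -1 + m (F(m) = m - 1 = -1 + m)
-3 + 62*F(-11) = -3 + 62*(-1 - 11) = -3 + 62*(-12) = -3 - 744 = -747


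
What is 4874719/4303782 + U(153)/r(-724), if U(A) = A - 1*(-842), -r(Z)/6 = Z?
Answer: 4243007071/3115938168 ≈ 1.3617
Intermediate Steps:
r(Z) = -6*Z
U(A) = 842 + A (U(A) = A + 842 = 842 + A)
4874719/4303782 + U(153)/r(-724) = 4874719/4303782 + (842 + 153)/((-6*(-724))) = 4874719*(1/4303782) + 995/4344 = 4874719/4303782 + 995*(1/4344) = 4874719/4303782 + 995/4344 = 4243007071/3115938168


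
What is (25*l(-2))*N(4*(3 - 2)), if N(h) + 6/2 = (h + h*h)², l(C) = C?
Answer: -19850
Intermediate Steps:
N(h) = -3 + (h + h²)² (N(h) = -3 + (h + h*h)² = -3 + (h + h²)²)
(25*l(-2))*N(4*(3 - 2)) = (25*(-2))*(-3 + (4*(3 - 2))²*(1 + 4*(3 - 2))²) = -50*(-3 + (4*1)²*(1 + 4*1)²) = -50*(-3 + 4²*(1 + 4)²) = -50*(-3 + 16*5²) = -50*(-3 + 16*25) = -50*(-3 + 400) = -50*397 = -19850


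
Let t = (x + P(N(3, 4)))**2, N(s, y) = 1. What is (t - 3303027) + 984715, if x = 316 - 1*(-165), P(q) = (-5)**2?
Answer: -2062276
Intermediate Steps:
P(q) = 25
x = 481 (x = 316 + 165 = 481)
t = 256036 (t = (481 + 25)**2 = 506**2 = 256036)
(t - 3303027) + 984715 = (256036 - 3303027) + 984715 = -3046991 + 984715 = -2062276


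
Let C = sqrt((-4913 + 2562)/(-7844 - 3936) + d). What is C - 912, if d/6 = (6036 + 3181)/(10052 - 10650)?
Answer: -912 + I*sqrt(1693509589445)/135470 ≈ -912.0 + 9.6062*I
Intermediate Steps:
d = -2127/23 (d = 6*((6036 + 3181)/(10052 - 10650)) = 6*(9217/(-598)) = 6*(9217*(-1/598)) = 6*(-709/46) = -2127/23 ≈ -92.478)
C = I*sqrt(1693509589445)/135470 (C = sqrt((-4913 + 2562)/(-7844 - 3936) - 2127/23) = sqrt(-2351/(-11780) - 2127/23) = sqrt(-2351*(-1/11780) - 2127/23) = sqrt(2351/11780 - 2127/23) = sqrt(-25001987/270940) = I*sqrt(1693509589445)/135470 ≈ 9.6062*I)
C - 912 = I*sqrt(1693509589445)/135470 - 912 = -912 + I*sqrt(1693509589445)/135470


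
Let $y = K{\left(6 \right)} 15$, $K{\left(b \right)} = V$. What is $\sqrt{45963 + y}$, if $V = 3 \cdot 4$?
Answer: $3 \sqrt{5127} \approx 214.81$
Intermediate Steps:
$V = 12$
$K{\left(b \right)} = 12$
$y = 180$ ($y = 12 \cdot 15 = 180$)
$\sqrt{45963 + y} = \sqrt{45963 + 180} = \sqrt{46143} = 3 \sqrt{5127}$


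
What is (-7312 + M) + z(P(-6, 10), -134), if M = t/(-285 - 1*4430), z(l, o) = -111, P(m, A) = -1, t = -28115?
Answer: -6994266/943 ≈ -7417.0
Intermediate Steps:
M = 5623/943 (M = -28115/(-285 - 1*4430) = -28115/(-285 - 4430) = -28115/(-4715) = -28115*(-1/4715) = 5623/943 ≈ 5.9629)
(-7312 + M) + z(P(-6, 10), -134) = (-7312 + 5623/943) - 111 = -6889593/943 - 111 = -6994266/943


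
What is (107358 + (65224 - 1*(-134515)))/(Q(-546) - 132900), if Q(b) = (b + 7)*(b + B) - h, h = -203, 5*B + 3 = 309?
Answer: 1535485/643051 ≈ 2.3878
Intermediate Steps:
B = 306/5 (B = -3/5 + (1/5)*309 = -3/5 + 309/5 = 306/5 ≈ 61.200)
Q(b) = 203 + (7 + b)*(306/5 + b) (Q(b) = (b + 7)*(b + 306/5) - 1*(-203) = (7 + b)*(306/5 + b) + 203 = 203 + (7 + b)*(306/5 + b))
(107358 + (65224 - 1*(-134515)))/(Q(-546) - 132900) = (107358 + (65224 - 1*(-134515)))/((3157/5 + (-546)**2 + (341/5)*(-546)) - 132900) = (107358 + (65224 + 134515))/((3157/5 + 298116 - 186186/5) - 132900) = (107358 + 199739)/(1307551/5 - 132900) = 307097/(643051/5) = 307097*(5/643051) = 1535485/643051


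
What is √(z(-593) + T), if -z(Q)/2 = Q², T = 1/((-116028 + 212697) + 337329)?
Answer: I*√1635421940309274/48222 ≈ 838.63*I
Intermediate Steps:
T = 1/433998 (T = 1/(96669 + 337329) = 1/433998 ≈ 2.3042e-6)
z(Q) = -2*Q²
√(z(-593) + T) = √(-2*(-593)² + 1/433998) = √(-2*351649 + 1/433998) = √(-703298 + 1/433998) = √(-305229925403/433998) = I*√1635421940309274/48222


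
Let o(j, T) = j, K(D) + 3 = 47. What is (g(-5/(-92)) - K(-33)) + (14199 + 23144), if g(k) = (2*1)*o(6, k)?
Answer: 37311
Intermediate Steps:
K(D) = 44 (K(D) = -3 + 47 = 44)
g(k) = 12 (g(k) = (2*1)*6 = 2*6 = 12)
(g(-5/(-92)) - K(-33)) + (14199 + 23144) = (12 - 1*44) + (14199 + 23144) = (12 - 44) + 37343 = -32 + 37343 = 37311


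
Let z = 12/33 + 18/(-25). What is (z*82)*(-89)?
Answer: 715204/275 ≈ 2600.7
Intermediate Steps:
z = -98/275 (z = 12*(1/33) + 18*(-1/25) = 4/11 - 18/25 = -98/275 ≈ -0.35636)
(z*82)*(-89) = -98/275*82*(-89) = -8036/275*(-89) = 715204/275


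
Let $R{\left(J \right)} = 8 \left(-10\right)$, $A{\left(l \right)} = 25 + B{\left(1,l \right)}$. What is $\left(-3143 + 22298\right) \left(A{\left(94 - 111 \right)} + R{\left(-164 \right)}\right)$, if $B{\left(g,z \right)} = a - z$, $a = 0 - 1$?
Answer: $-747045$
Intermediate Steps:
$a = -1$
$B{\left(g,z \right)} = -1 - z$
$A{\left(l \right)} = 24 - l$ ($A{\left(l \right)} = 25 - \left(1 + l\right) = 24 - l$)
$R{\left(J \right)} = -80$
$\left(-3143 + 22298\right) \left(A{\left(94 - 111 \right)} + R{\left(-164 \right)}\right) = \left(-3143 + 22298\right) \left(\left(24 - \left(94 - 111\right)\right) - 80\right) = 19155 \left(\left(24 - \left(94 - 111\right)\right) - 80\right) = 19155 \left(\left(24 - -17\right) - 80\right) = 19155 \left(\left(24 + 17\right) - 80\right) = 19155 \left(41 - 80\right) = 19155 \left(-39\right) = -747045$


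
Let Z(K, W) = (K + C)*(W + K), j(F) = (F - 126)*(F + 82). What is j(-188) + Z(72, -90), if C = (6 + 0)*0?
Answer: 31988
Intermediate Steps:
C = 0 (C = 6*0 = 0)
j(F) = (-126 + F)*(82 + F)
Z(K, W) = K*(K + W) (Z(K, W) = (K + 0)*(W + K) = K*(K + W))
j(-188) + Z(72, -90) = (-10332 + (-188)**2 - 44*(-188)) + 72*(72 - 90) = (-10332 + 35344 + 8272) + 72*(-18) = 33284 - 1296 = 31988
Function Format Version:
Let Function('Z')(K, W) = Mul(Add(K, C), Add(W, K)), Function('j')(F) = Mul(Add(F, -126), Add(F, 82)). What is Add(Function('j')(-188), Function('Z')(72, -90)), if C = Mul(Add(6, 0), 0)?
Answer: 31988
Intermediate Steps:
C = 0 (C = Mul(6, 0) = 0)
Function('j')(F) = Mul(Add(-126, F), Add(82, F))
Function('Z')(K, W) = Mul(K, Add(K, W)) (Function('Z')(K, W) = Mul(Add(K, 0), Add(W, K)) = Mul(K, Add(K, W)))
Add(Function('j')(-188), Function('Z')(72, -90)) = Add(Add(-10332, Pow(-188, 2), Mul(-44, -188)), Mul(72, Add(72, -90))) = Add(Add(-10332, 35344, 8272), Mul(72, -18)) = Add(33284, -1296) = 31988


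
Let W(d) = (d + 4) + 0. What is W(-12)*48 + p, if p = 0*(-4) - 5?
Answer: -389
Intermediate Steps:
W(d) = 4 + d (W(d) = (4 + d) + 0 = 4 + d)
p = -5 (p = 0 - 5 = -5)
W(-12)*48 + p = (4 - 12)*48 - 5 = -8*48 - 5 = -384 - 5 = -389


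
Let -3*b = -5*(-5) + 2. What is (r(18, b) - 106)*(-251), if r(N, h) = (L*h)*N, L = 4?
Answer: 189254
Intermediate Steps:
b = -9 (b = -(-5*(-5) + 2)/3 = -(25 + 2)/3 = -1/3*27 = -9)
r(N, h) = 4*N*h (r(N, h) = (4*h)*N = 4*N*h)
(r(18, b) - 106)*(-251) = (4*18*(-9) - 106)*(-251) = (-648 - 106)*(-251) = -754*(-251) = 189254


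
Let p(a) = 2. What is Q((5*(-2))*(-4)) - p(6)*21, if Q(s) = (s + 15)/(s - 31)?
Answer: -323/9 ≈ -35.889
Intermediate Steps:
Q(s) = (15 + s)/(-31 + s)
Q((5*(-2))*(-4)) - p(6)*21 = (15 + (5*(-2))*(-4))/(-31 + (5*(-2))*(-4)) - 2*21 = (15 - 10*(-4))/(-31 - 10*(-4)) - 1*42 = (15 + 40)/(-31 + 40) - 42 = 55/9 - 42 = -323/9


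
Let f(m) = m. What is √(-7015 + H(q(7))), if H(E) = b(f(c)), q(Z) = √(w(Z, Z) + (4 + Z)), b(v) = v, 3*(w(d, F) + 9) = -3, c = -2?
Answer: I*√7017 ≈ 83.768*I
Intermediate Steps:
w(d, F) = -10 (w(d, F) = -9 + (⅓)*(-3) = -9 - 1 = -10)
q(Z) = √(-6 + Z) (q(Z) = √(-10 + (4 + Z)) = √(-6 + Z))
H(E) = -2
√(-7015 + H(q(7))) = √(-7015 - 2) = √(-7017) = I*√7017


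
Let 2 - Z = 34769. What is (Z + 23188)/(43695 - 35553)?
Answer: -11579/8142 ≈ -1.4221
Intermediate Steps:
Z = -34767 (Z = 2 - 1*34769 = 2 - 34769 = -34767)
(Z + 23188)/(43695 - 35553) = (-34767 + 23188)/(43695 - 35553) = -11579/8142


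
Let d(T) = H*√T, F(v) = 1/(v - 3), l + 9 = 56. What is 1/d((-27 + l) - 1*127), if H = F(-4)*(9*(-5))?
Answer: -7*I*√107/4815 ≈ -0.015038*I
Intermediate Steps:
l = 47 (l = -9 + 56 = 47)
F(v) = 1/(-3 + v)
H = 45/7 (H = (9*(-5))/(-3 - 4) = -45/(-7) = -⅐*(-45) = 45/7 ≈ 6.4286)
d(T) = 45*√T/7
1/d((-27 + l) - 1*127) = 1/(45*√((-27 + 47) - 1*127)/7) = 1/(45*√(20 - 127)/7) = 1/(45*√(-107)/7) = 1/(45*(I*√107)/7) = 1/(45*I*√107/7) = -7*I*√107/4815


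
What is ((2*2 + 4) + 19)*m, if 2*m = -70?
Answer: -945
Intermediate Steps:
m = -35 (m = (1/2)*(-70) = -35)
((2*2 + 4) + 19)*m = ((2*2 + 4) + 19)*(-35) = ((4 + 4) + 19)*(-35) = (8 + 19)*(-35) = 27*(-35) = -945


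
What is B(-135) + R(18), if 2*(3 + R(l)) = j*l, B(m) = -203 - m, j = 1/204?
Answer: -4825/68 ≈ -70.956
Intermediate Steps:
j = 1/204 ≈ 0.0049020
R(l) = -3 + l/408 (R(l) = -3 + (l/204)/2 = -3 + l/408)
B(-135) + R(18) = (-203 - 1*(-135)) + (-3 + (1/408)*18) = (-203 + 135) + (-3 + 3/68) = -68 - 201/68 = -4825/68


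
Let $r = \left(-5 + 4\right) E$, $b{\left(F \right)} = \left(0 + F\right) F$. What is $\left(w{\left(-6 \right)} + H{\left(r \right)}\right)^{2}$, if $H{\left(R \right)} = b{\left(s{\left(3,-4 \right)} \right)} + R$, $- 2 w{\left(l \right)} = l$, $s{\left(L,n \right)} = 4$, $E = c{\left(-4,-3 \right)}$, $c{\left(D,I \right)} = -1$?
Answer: $400$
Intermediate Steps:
$E = -1$
$w{\left(l \right)} = - \frac{l}{2}$
$b{\left(F \right)} = F^{2}$ ($b{\left(F \right)} = F F = F^{2}$)
$r = 1$ ($r = \left(-5 + 4\right) \left(-1\right) = \left(-1\right) \left(-1\right) = 1$)
$H{\left(R \right)} = 16 + R$ ($H{\left(R \right)} = 4^{2} + R = 16 + R$)
$\left(w{\left(-6 \right)} + H{\left(r \right)}\right)^{2} = \left(\left(- \frac{1}{2}\right) \left(-6\right) + \left(16 + 1\right)\right)^{2} = \left(3 + 17\right)^{2} = 20^{2} = 400$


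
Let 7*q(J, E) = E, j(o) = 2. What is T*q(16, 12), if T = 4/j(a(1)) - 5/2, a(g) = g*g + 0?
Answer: -6/7 ≈ -0.85714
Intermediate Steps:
a(g) = g² (a(g) = g² + 0 = g²)
q(J, E) = E/7
T = -½ (T = 4/2 - 5/2 = 4*(½) - 5*½ = 2 - 5/2 = -½ ≈ -0.50000)
T*q(16, 12) = -12/14 = -½*12/7 = -6/7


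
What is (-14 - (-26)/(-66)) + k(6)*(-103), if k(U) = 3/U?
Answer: -4349/66 ≈ -65.894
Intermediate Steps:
(-14 - (-26)/(-66)) + k(6)*(-103) = (-14 - (-26)/(-66)) + (3/6)*(-103) = (-14 - (-26)*(-1)/66) + (3*(⅙))*(-103) = (-14 - 1*13/33) + (½)*(-103) = (-14 - 13/33) - 103/2 = -475/33 - 103/2 = -4349/66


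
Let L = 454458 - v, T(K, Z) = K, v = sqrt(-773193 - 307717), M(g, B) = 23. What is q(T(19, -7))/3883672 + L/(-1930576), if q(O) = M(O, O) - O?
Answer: -110309880467/468607747192 + I*sqrt(1080910)/1930576 ≈ -0.2354 + 0.00053853*I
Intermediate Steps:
v = I*sqrt(1080910) (v = sqrt(-1080910) = I*sqrt(1080910) ≈ 1039.7*I)
q(O) = 23 - O
L = 454458 - I*sqrt(1080910) ≈ 4.5446e+5 - 1039.7*I
q(T(19, -7))/3883672 + L/(-1930576) = (23 - 1*19)/3883672 + (454458 - I*sqrt(1080910))/(-1930576) = (23 - 19)*(1/3883672) + (454458 - I*sqrt(1080910))*(-1/1930576) = 4*(1/3883672) + (-227229/965288 + I*sqrt(1080910)/1930576) = 1/970918 + (-227229/965288 + I*sqrt(1080910)/1930576) = -110309880467/468607747192 + I*sqrt(1080910)/1930576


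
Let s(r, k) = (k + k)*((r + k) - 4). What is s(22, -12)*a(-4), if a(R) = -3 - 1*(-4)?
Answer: -144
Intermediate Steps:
s(r, k) = 2*k*(-4 + k + r) (s(r, k) = (2*k)*((k + r) - 4) = (2*k)*(-4 + k + r) = 2*k*(-4 + k + r))
a(R) = 1 (a(R) = -3 + 4 = 1)
s(22, -12)*a(-4) = (2*(-12)*(-4 - 12 + 22))*1 = (2*(-12)*6)*1 = -144*1 = -144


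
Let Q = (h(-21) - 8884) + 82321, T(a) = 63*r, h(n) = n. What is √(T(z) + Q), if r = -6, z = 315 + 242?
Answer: √73038 ≈ 270.26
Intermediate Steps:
z = 557
T(a) = -378 (T(a) = 63*(-6) = -378)
Q = 73416 (Q = (-21 - 8884) + 82321 = -8905 + 82321 = 73416)
√(T(z) + Q) = √(-378 + 73416) = √73038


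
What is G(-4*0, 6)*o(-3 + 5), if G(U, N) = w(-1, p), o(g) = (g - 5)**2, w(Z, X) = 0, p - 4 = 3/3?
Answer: 0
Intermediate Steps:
p = 5 (p = 4 + 3/3 = 4 + 3*(1/3) = 4 + 1 = 5)
o(g) = (-5 + g)**2
G(U, N) = 0
G(-4*0, 6)*o(-3 + 5) = 0*(-5 + (-3 + 5))**2 = 0*(-5 + 2)**2 = 0*(-3)**2 = 0*9 = 0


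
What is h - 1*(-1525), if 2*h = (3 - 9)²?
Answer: 1543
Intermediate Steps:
h = 18 (h = (3 - 9)²/2 = (½)*(-6)² = (½)*36 = 18)
h - 1*(-1525) = 18 - 1*(-1525) = 18 + 1525 = 1543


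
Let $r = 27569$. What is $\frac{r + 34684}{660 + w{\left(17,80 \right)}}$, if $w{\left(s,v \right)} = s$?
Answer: $\frac{62253}{677} \approx 91.954$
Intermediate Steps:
$\frac{r + 34684}{660 + w{\left(17,80 \right)}} = \frac{27569 + 34684}{660 + 17} = \frac{62253}{677}$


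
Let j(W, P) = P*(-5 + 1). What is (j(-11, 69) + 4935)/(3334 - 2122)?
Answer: 1553/404 ≈ 3.8441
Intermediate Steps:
j(W, P) = -4*P (j(W, P) = P*(-4) = -4*P)
(j(-11, 69) + 4935)/(3334 - 2122) = (-4*69 + 4935)/(3334 - 2122) = (-276 + 4935)/1212 = 4659*(1/1212) = 1553/404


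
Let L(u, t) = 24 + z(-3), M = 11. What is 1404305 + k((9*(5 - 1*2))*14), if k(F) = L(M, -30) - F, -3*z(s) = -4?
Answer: 4211857/3 ≈ 1.4040e+6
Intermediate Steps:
z(s) = 4/3 (z(s) = -⅓*(-4) = 4/3)
L(u, t) = 76/3 (L(u, t) = 24 + 4/3 = 76/3)
k(F) = 76/3 - F
1404305 + k((9*(5 - 1*2))*14) = 1404305 + (76/3 - 9*(5 - 1*2)*14) = 1404305 + (76/3 - 9*(5 - 2)*14) = 1404305 + (76/3 - 9*3*14) = 1404305 + (76/3 - 27*14) = 1404305 + (76/3 - 1*378) = 1404305 + (76/3 - 378) = 1404305 - 1058/3 = 4211857/3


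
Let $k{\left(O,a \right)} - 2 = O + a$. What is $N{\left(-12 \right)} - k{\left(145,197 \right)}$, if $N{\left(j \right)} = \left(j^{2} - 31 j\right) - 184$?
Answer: $-12$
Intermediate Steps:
$N{\left(j \right)} = -184 + j^{2} - 31 j$
$k{\left(O,a \right)} = 2 + O + a$ ($k{\left(O,a \right)} = 2 + \left(O + a\right) = 2 + O + a$)
$N{\left(-12 \right)} - k{\left(145,197 \right)} = \left(-184 + \left(-12\right)^{2} - -372\right) - \left(2 + 145 + 197\right) = \left(-184 + 144 + 372\right) - 344 = 332 - 344 = -12$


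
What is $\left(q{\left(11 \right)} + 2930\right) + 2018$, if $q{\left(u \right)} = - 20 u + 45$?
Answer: $4773$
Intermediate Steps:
$q{\left(u \right)} = 45 - 20 u$
$\left(q{\left(11 \right)} + 2930\right) + 2018 = \left(\left(45 - 220\right) + 2930\right) + 2018 = \left(-175 + 2930\right) + 2018 = 2755 + 2018 = 4773$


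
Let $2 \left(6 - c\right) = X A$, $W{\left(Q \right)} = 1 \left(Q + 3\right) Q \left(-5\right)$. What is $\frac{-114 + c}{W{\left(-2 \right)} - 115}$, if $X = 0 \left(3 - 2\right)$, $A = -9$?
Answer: $\frac{36}{35} \approx 1.0286$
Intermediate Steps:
$X = 0$ ($X = 0 \cdot 1 = 0$)
$W{\left(Q \right)} = - 5 Q \left(3 + Q\right)$ ($W{\left(Q \right)} = 1 \left(3 + Q\right) Q \left(-5\right) = \left(3 + Q\right) Q \left(-5\right) = Q \left(3 + Q\right) \left(-5\right) = - 5 Q \left(3 + Q\right)$)
$c = 6$ ($c = 6 - \frac{0 \left(-9\right)}{2} = 6 - 0 = 6 + 0 = 6$)
$\frac{-114 + c}{W{\left(-2 \right)} - 115} = \frac{-114 + 6}{\left(-5\right) \left(-2\right) \left(3 - 2\right) - 115} = - \frac{108}{\left(-5\right) \left(-2\right) 1 - 115} = - \frac{108}{10 - 115} = - \frac{108}{-105} = \left(-108\right) \left(- \frac{1}{105}\right) = \frac{36}{35}$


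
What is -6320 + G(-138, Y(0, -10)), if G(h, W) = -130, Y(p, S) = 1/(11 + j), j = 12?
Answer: -6450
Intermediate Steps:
Y(p, S) = 1/23 (Y(p, S) = 1/(11 + 12) = 1/23)
-6320 + G(-138, Y(0, -10)) = -6320 - 130 = -6450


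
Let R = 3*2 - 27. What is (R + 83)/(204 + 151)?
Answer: 62/355 ≈ 0.17465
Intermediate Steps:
R = -21 (R = 6 - 27 = -21)
(R + 83)/(204 + 151) = (-21 + 83)/(204 + 151) = 62/355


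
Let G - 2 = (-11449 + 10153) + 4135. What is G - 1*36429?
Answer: -33588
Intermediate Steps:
G = 2841 (G = 2 + ((-11449 + 10153) + 4135) = 2 + (-1296 + 4135) = 2 + 2839 = 2841)
G - 1*36429 = 2841 - 1*36429 = 2841 - 36429 = -33588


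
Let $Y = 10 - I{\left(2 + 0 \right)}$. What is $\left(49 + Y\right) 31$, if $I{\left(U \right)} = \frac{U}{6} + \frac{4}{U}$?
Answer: $\frac{5270}{3} \approx 1756.7$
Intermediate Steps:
$I{\left(U \right)} = \frac{4}{U} + \frac{U}{6}$ ($I{\left(U \right)} = U \frac{1}{6} + \frac{4}{U} = \frac{U}{6} + \frac{4}{U} = \frac{4}{U} + \frac{U}{6}$)
$Y = \frac{23}{3}$ ($Y = 10 - \left(\frac{4}{2 + 0} + \frac{2 + 0}{6}\right) = 10 - \left(\frac{4}{2} + \frac{1}{6} \cdot 2\right) = 10 - \left(4 \cdot \frac{1}{2} + \frac{1}{3}\right) = 10 - \left(2 + \frac{1}{3}\right) = 10 - \frac{7}{3} = \frac{23}{3} \approx 7.6667$)
$\left(49 + Y\right) 31 = \left(49 + \frac{23}{3}\right) 31 = \frac{170}{3} \cdot 31 = \frac{5270}{3}$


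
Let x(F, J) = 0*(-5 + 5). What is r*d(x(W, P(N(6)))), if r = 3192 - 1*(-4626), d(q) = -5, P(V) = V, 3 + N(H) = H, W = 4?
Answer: -39090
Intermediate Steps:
N(H) = -3 + H
x(F, J) = 0 (x(F, J) = 0*0 = 0)
r = 7818 (r = 3192 + 4626 = 7818)
r*d(x(W, P(N(6)))) = 7818*(-5) = -39090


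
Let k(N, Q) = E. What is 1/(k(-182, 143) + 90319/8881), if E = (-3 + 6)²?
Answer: 8881/170248 ≈ 0.052165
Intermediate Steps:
E = 9 (E = 3² = 9)
k(N, Q) = 9
1/(k(-182, 143) + 90319/8881) = 1/(9 + 90319/8881) = 1/(170248/8881) = 8881/170248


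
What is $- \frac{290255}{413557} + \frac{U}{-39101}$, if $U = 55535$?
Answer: $- \frac{34316148750}{16170492257} \approx -2.1221$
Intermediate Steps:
$- \frac{290255}{413557} + \frac{U}{-39101} = - \frac{290255}{413557} + \frac{55535}{-39101} = \left(-290255\right) \frac{1}{413557} + 55535 \left(- \frac{1}{39101}\right) = - \frac{290255}{413557} - \frac{55535}{39101} = - \frac{34316148750}{16170492257}$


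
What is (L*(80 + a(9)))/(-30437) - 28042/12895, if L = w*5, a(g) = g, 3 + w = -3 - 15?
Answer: -733010579/392485115 ≈ -1.8676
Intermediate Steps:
w = -21 (w = -3 + (-3 - 15) = -3 - 18 = -21)
L = -105 (L = -21*5 = -105)
(L*(80 + a(9)))/(-30437) - 28042/12895 = -105*(80 + 9)/(-30437) - 28042/12895 = -105*89*(-1/30437) - 28042*1/12895 = -9345*(-1/30437) - 28042/12895 = 9345/30437 - 28042/12895 = -733010579/392485115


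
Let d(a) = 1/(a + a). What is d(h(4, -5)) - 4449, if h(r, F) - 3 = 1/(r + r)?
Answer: -111221/25 ≈ -4448.8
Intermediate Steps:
h(r, F) = 3 + 1/(2*r) (h(r, F) = 3 + 1/(r + r) = 3 + 1/(2*r))
d(a) = 1/(2*a)
d(h(4, -5)) - 4449 = 1/(2*(3 + (1/2)/4)) - 4449 = 1/(2*(3 + (1/2)*(1/4))) - 4449 = 1/(2*(3 + 1/8)) - 4449 = 1/(2*(25/8)) - 4449 = (1/2)*(8/25) - 4449 = 4/25 - 4449 = -111221/25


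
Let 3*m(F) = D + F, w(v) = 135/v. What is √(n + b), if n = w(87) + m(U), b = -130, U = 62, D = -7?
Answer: 2*I*√208365/87 ≈ 10.494*I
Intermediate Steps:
m(F) = -7/3 + F/3 (m(F) = (-7 + F)/3 = -7/3 + F/3)
n = 1730/87 (n = 135/87 + (-7/3 + (⅓)*62) = 135*(1/87) + (-7/3 + 62/3) = 45/29 + 55/3 = 1730/87 ≈ 19.885)
√(n + b) = √(1730/87 - 130) = √(-9580/87) = 2*I*√208365/87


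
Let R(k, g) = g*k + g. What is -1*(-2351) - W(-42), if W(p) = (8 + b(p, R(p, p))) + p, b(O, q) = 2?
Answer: 2383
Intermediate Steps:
R(k, g) = g + g*k
W(p) = 10 + p (W(p) = (8 + 2) + p = 10 + p)
-1*(-2351) - W(-42) = -1*(-2351) - (10 - 42) = 2351 - 1*(-32) = 2351 + 32 = 2383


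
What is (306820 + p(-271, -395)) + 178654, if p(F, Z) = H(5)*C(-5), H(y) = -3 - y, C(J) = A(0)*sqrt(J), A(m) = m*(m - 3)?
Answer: 485474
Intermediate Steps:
A(m) = m*(-3 + m)
C(J) = 0 (C(J) = (0*(-3 + 0))*sqrt(J) = (0*(-3))*sqrt(J) = 0*sqrt(J) = 0)
p(F, Z) = 0 (p(F, Z) = (-3 - 1*5)*0 = (-3 - 5)*0 = -8*0 = 0)
(306820 + p(-271, -395)) + 178654 = (306820 + 0) + 178654 = 306820 + 178654 = 485474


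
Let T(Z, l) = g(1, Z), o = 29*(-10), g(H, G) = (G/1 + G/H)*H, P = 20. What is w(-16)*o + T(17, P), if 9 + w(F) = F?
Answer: 7284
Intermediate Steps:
w(F) = -9 + F
g(H, G) = H*(G + G/H) (g(H, G) = (G*1 + G/H)*H = (G + G/H)*H = H*(G + G/H))
o = -290
T(Z, l) = 2*Z (T(Z, l) = Z*(1 + 1) = Z*2 = 2*Z)
w(-16)*o + T(17, P) = (-9 - 16)*(-290) + 2*17 = -25*(-290) + 34 = 7250 + 34 = 7284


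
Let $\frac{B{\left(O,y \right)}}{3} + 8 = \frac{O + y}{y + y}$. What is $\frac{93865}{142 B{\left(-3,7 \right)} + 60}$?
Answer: $- \frac{657055}{22584} \approx -29.094$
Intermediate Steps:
$B{\left(O,y \right)} = -24 + \frac{3 \left(O + y\right)}{2 y}$ ($B{\left(O,y \right)} = -24 + 3 \frac{O + y}{y + y} = -24 + 3 \frac{O + y}{2 y} = -24 + \frac{3 \left(O + y\right)}{2 y}$)
$\frac{93865}{142 B{\left(-3,7 \right)} + 60} = \frac{93865}{142 \frac{3 \left(-3 - 105\right)}{2 \cdot 7} + 60} = \frac{93865}{142 \cdot \frac{3}{2} \cdot \frac{1}{7} \left(-3 - 105\right) + 60} = \frac{93865}{142 \cdot \frac{3}{2} \cdot \frac{1}{7} \left(-108\right) + 60} = \frac{93865}{142 \left(- \frac{162}{7}\right) + 60} = \frac{93865}{- \frac{23004}{7} + 60} = \frac{93865}{- \frac{22584}{7}} = 93865 \left(- \frac{7}{22584}\right) = - \frac{657055}{22584}$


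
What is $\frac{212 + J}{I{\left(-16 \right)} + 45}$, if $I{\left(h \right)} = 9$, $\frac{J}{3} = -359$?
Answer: $- \frac{865}{54} \approx -16.019$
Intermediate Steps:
$J = -1077$ ($J = 3 \left(-359\right) = -1077$)
$\frac{212 + J}{I{\left(-16 \right)} + 45} = \frac{212 - 1077}{9 + 45} = - \frac{865}{54}$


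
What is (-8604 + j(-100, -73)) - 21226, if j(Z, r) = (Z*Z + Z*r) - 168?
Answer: -12698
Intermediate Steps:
j(Z, r) = -168 + Z² + Z*r (j(Z, r) = (Z² + Z*r) - 168 = -168 + Z² + Z*r)
(-8604 + j(-100, -73)) - 21226 = (-8604 + (-168 + (-100)² - 100*(-73))) - 21226 = (-8604 + (-168 + 10000 + 7300)) - 21226 = (-8604 + 17132) - 21226 = 8528 - 21226 = -12698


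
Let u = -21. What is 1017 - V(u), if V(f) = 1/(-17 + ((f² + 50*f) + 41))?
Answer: 594946/585 ≈ 1017.0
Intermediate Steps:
V(f) = 1/(24 + f² + 50*f) (V(f) = 1/(-17 + (41 + f² + 50*f)) = 1/(24 + f² + 50*f))
1017 - V(u) = 1017 - 1/(24 + (-21)² + 50*(-21)) = 1017 - 1/(24 + 441 - 1050) = 1017 - 1/(-585) = 1017 - 1*(-1/585) = 1017 + 1/585 = 594946/585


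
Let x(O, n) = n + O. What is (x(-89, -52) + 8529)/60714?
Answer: 466/3373 ≈ 0.13816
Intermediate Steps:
x(O, n) = O + n
(x(-89, -52) + 8529)/60714 = ((-89 - 52) + 8529)/60714 = (-141 + 8529)*(1/60714) = 8388*(1/60714) = 466/3373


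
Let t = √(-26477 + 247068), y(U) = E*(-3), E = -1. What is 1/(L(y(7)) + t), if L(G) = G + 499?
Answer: 502/31413 - √220591/31413 ≈ 0.0010292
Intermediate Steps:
y(U) = 3 (y(U) = -1*(-3) = 3)
t = √220591 ≈ 469.67
L(G) = 499 + G
1/(L(y(7)) + t) = 1/((499 + 3) + √220591) = 1/(502 + √220591)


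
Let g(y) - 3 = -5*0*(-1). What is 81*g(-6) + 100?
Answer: 343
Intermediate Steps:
g(y) = 3 (g(y) = 3 - 5*0*(-1) = 3 + 0*(-1) = 3 + 0 = 3)
81*g(-6) + 100 = 81*3 + 100 = 243 + 100 = 343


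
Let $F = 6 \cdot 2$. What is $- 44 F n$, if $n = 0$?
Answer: $0$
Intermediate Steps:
$F = 12$
$- 44 F n = \left(-44\right) 12 \cdot 0 = \left(-528\right) 0 = 0$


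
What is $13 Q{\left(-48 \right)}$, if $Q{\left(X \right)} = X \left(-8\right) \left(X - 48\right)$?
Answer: $-479232$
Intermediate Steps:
$Q{\left(X \right)} = - 8 X \left(-48 + X\right)$
$13 Q{\left(-48 \right)} = 13 \cdot 8 \left(-48\right) \left(48 - -48\right) = 13 \cdot 8 \left(-48\right) \left(48 + 48\right) = 13 \cdot 8 \left(-48\right) 96 = 13 \left(-36864\right) = -479232$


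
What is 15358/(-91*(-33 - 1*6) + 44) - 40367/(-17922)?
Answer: 420284707/64393746 ≈ 6.5268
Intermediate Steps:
15358/(-91*(-33 - 1*6) + 44) - 40367/(-17922) = 15358/(-91*(-33 - 6) + 44) - 40367*(-1/17922) = 15358/(-91*(-39) + 44) + 40367/17922 = 15358/(3549 + 44) + 40367/17922 = 15358/3593 + 40367/17922 = 420284707/64393746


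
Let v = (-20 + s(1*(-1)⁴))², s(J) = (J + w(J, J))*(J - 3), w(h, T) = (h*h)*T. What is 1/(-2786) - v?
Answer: -1604737/2786 ≈ -576.00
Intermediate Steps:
w(h, T) = T*h² (w(h, T) = h²*T = T*h²)
s(J) = (-3 + J)*(J + J³) (s(J) = (J + J*J²)*(J - 3) = (J + J³)*(-3 + J) = (-3 + J)*(J + J³))
v = 576 (v = (-20 + (1*(-1)⁴)*(-3 + 1*(-1)⁴ + (1*(-1)⁴)³ - 3*1²))² = (-20 + (1*1)*(-3 + 1*1 + (1*1)³ - 3*1²))² = (-20 + 1*(-3 + 1 + 1³ - 3*1²))² = (-20 + 1*(-3 + 1 + 1 - 3*1))² = (-20 + 1*(-3 + 1 + 1 - 3))² = (-20 + 1*(-4))² = (-20 - 4)² = (-24)² = 576)
1/(-2786) - v = 1/(-2786) - 1*576 = -1/2786 - 576 = -1604737/2786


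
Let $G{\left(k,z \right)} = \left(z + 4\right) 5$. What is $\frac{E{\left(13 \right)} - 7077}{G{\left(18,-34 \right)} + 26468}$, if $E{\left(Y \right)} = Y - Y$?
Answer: $- \frac{7077}{26318} \approx -0.2689$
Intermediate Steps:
$E{\left(Y \right)} = 0$
$G{\left(k,z \right)} = 20 + 5 z$ ($G{\left(k,z \right)} = \left(4 + z\right) 5 = 20 + 5 z$)
$\frac{E{\left(13 \right)} - 7077}{G{\left(18,-34 \right)} + 26468} = \frac{0 - 7077}{\left(20 + 5 \left(-34\right)\right) + 26468} = - \frac{7077}{\left(20 - 170\right) + 26468} = - \frac{7077}{-150 + 26468} = - \frac{7077}{26318}$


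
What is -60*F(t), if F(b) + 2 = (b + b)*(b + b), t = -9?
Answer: -19320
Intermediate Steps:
F(b) = -2 + 4*b² (F(b) = -2 + (b + b)*(b + b) = -2 + (2*b)*(2*b) = -2 + 4*b²)
-60*F(t) = -60*(-2 + 4*(-9)²) = -60*(-2 + 4*81) = -60*(-2 + 324) = -60*322 = -19320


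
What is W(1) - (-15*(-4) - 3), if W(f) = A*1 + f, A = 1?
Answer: -55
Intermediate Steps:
W(f) = 1 + f (W(f) = 1*1 + f = 1 + f)
W(1) - (-15*(-4) - 3) = (1 + 1) - (-15*(-4) - 3) = 2 - (-3*(-20) - 3) = 2 - (60 - 3) = 2 - 1*57 = 2 - 57 = -55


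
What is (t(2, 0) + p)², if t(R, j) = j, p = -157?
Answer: 24649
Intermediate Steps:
(t(2, 0) + p)² = (0 - 157)² = (-157)² = 24649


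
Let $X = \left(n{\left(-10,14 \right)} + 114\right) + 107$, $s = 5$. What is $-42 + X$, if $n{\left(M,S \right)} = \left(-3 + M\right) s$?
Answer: $114$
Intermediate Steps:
$n{\left(M,S \right)} = -15 + 5 M$ ($n{\left(M,S \right)} = \left(-3 + M\right) 5 = -15 + 5 M$)
$X = 156$ ($X = \left(\left(-15 + 5 \left(-10\right)\right) + 114\right) + 107 = \left(\left(-15 - 50\right) + 114\right) + 107 = \left(-65 + 114\right) + 107 = 49 + 107 = 156$)
$-42 + X = -42 + 156 = 114$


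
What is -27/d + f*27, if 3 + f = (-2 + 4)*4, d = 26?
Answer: 3483/26 ≈ 133.96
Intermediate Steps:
f = 5 (f = -3 + (-2 + 4)*4 = -3 + 2*4 = -3 + 8 = 5)
-27/d + f*27 = -27/26 + 5*27 = -27*1/26 + 135 = -27/26 + 135 = 3483/26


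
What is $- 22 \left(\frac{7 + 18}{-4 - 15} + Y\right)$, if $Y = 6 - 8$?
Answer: $\frac{1386}{19} \approx 72.947$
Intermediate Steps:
$Y = -2$ ($Y = 6 - 8 = -2$)
$- 22 \left(\frac{7 + 18}{-4 - 15} + Y\right) = - 22 \left(\frac{7 + 18}{-4 - 15} - 2\right) = - 22 \left(\frac{25}{-19} - 2\right) = - 22 \left(25 \left(- \frac{1}{19}\right) - 2\right) = - 22 \left(- \frac{25}{19} - 2\right) = \left(-22\right) \left(- \frac{63}{19}\right) = \frac{1386}{19}$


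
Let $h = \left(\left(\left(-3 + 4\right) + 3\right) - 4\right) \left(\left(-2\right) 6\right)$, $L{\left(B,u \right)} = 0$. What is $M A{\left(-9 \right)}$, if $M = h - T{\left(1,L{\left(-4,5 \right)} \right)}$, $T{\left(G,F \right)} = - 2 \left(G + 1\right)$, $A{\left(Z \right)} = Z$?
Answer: $-36$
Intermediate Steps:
$T{\left(G,F \right)} = -2 - 2 G$ ($T{\left(G,F \right)} = - 2 \left(1 + G\right) = -2 - 2 G$)
$h = 0$ ($h = \left(\left(1 + 3\right) - 4\right) \left(-12\right) = \left(4 - 4\right) \left(-12\right) = 0 \left(-12\right) = 0$)
$M = 4$ ($M = 0 - \left(-2 - 2\right) = 0 - -4 = 0 + 4 = 4$)
$M A{\left(-9 \right)} = 4 \left(-9\right) = -36$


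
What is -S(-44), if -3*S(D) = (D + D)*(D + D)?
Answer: 7744/3 ≈ 2581.3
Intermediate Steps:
S(D) = -4*D²/3 (S(D) = -(D + D)*(D + D)/3 = -2*D*2*D/3 = -4*D²/3)
-S(-44) = -(-4)*(-44)²/3 = -(-4)*1936/3 = -1*(-7744/3) = 7744/3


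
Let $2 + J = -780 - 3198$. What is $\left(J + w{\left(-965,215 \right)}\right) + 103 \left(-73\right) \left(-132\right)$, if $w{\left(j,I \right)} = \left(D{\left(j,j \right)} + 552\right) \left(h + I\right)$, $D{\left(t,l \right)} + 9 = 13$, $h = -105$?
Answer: $1049688$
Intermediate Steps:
$D{\left(t,l \right)} = 4$ ($D{\left(t,l \right)} = -9 + 13 = 4$)
$w{\left(j,I \right)} = -58380 + 556 I$ ($w{\left(j,I \right)} = \left(4 + 552\right) \left(-105 + I\right) = 556 \left(-105 + I\right) = -58380 + 556 I$)
$J = -3980$ ($J = -2 - 3978 = -3980$)
$\left(J + w{\left(-965,215 \right)}\right) + 103 \left(-73\right) \left(-132\right) = \left(-3980 + \left(-58380 + 556 \cdot 215\right)\right) + 103 \left(-73\right) \left(-132\right) = \left(-3980 + \left(-58380 + 119540\right)\right) - -992508 = \left(-3980 + 61160\right) + 992508 = 57180 + 992508 = 1049688$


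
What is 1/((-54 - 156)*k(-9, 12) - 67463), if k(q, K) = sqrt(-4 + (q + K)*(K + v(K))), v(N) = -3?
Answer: -67463/4550242069 + 210*sqrt(23)/4550242069 ≈ -1.4605e-5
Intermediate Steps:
k(q, K) = sqrt(-4 + (-3 + K)*(K + q)) (k(q, K) = sqrt(-4 + (q + K)*(K - 3)) = sqrt(-4 + (K + q)*(-3 + K)) = sqrt(-4 + (-3 + K)*(K + q)))
1/((-54 - 156)*k(-9, 12) - 67463) = 1/((-54 - 156)*sqrt(-4 + 12**2 - 3*12 - 3*(-9) + 12*(-9)) - 67463) = 1/(-210*sqrt(-4 + 144 - 36 + 27 - 108) - 67463) = 1/(-210*sqrt(23) - 67463) = 1/(-67463 - 210*sqrt(23))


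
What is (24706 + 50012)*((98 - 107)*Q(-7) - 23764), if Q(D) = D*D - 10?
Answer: -1801824570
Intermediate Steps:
Q(D) = -10 + D² (Q(D) = D² - 10 = -10 + D²)
(24706 + 50012)*((98 - 107)*Q(-7) - 23764) = (24706 + 50012)*((98 - 107)*(-10 + (-7)²) - 23764) = 74718*(-9*(-10 + 49) - 23764) = 74718*(-9*39 - 23764) = 74718*(-351 - 23764) = 74718*(-24115) = -1801824570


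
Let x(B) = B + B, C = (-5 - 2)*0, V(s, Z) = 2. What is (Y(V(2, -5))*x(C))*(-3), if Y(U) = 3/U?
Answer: 0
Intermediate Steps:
C = 0 (C = -7*0 = 0)
x(B) = 2*B
(Y(V(2, -5))*x(C))*(-3) = ((3/2)*(2*0))*(-3) = ((3*(½))*0)*(-3) = ((3/2)*0)*(-3) = 0*(-3) = 0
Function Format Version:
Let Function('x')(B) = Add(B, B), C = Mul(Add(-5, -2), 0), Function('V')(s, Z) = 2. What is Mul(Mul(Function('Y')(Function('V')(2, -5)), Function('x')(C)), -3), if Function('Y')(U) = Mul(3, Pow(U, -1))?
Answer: 0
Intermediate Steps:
C = 0 (C = Mul(-7, 0) = 0)
Function('x')(B) = Mul(2, B)
Mul(Mul(Function('Y')(Function('V')(2, -5)), Function('x')(C)), -3) = Mul(Mul(Mul(3, Pow(2, -1)), Mul(2, 0)), -3) = Mul(Mul(Mul(3, Rational(1, 2)), 0), -3) = Mul(Mul(Rational(3, 2), 0), -3) = Mul(0, -3) = 0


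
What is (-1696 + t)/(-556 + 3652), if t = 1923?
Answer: 227/3096 ≈ 0.073320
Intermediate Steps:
(-1696 + t)/(-556 + 3652) = (-1696 + 1923)/(-556 + 3652) = 227/3096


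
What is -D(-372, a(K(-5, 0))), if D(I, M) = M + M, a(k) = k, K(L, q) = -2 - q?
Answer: 4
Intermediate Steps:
D(I, M) = 2*M
-D(-372, a(K(-5, 0))) = -2*(-2 - 1*0) = -2*(-2 + 0) = -2*(-2) = -1*(-4) = 4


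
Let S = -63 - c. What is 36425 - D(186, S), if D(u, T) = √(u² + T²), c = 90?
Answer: 36425 - 3*√6445 ≈ 36184.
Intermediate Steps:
S = -153 (S = -63 - 1*90 = -63 - 90 = -153)
D(u, T) = √(T² + u²)
36425 - D(186, S) = 36425 - √((-153)² + 186²) = 36425 - √(23409 + 34596) = 36425 - √58005 = 36425 - 3*√6445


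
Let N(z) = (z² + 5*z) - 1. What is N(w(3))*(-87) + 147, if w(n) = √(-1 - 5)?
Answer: 756 - 435*I*√6 ≈ 756.0 - 1065.5*I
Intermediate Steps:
w(n) = I*√6 (w(n) = √(-6) = I*√6)
N(z) = -1 + z² + 5*z
N(w(3))*(-87) + 147 = (-1 + (I*√6)² + 5*(I*√6))*(-87) + 147 = (-1 - 6 + 5*I*√6)*(-87) + 147 = (-7 + 5*I*√6)*(-87) + 147 = (609 - 435*I*√6) + 147 = 756 - 435*I*√6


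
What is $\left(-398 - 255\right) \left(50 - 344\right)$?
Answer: $191982$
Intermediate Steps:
$\left(-398 - 255\right) \left(50 - 344\right) = \left(-653\right) \left(-294\right) = 191982$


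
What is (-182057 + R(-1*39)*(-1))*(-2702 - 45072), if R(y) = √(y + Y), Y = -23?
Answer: 8697591118 + 47774*I*√62 ≈ 8.6976e+9 + 3.7617e+5*I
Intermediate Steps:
R(y) = √(-23 + y) (R(y) = √(y - 23) = √(-23 + y))
(-182057 + R(-1*39)*(-1))*(-2702 - 45072) = (-182057 + √(-23 - 1*39)*(-1))*(-2702 - 45072) = (-182057 + √(-23 - 39)*(-1))*(-47774) = (-182057 + √(-62)*(-1))*(-47774) = (-182057 + (I*√62)*(-1))*(-47774) = (-182057 - I*√62)*(-47774) = 8697591118 + 47774*I*√62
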